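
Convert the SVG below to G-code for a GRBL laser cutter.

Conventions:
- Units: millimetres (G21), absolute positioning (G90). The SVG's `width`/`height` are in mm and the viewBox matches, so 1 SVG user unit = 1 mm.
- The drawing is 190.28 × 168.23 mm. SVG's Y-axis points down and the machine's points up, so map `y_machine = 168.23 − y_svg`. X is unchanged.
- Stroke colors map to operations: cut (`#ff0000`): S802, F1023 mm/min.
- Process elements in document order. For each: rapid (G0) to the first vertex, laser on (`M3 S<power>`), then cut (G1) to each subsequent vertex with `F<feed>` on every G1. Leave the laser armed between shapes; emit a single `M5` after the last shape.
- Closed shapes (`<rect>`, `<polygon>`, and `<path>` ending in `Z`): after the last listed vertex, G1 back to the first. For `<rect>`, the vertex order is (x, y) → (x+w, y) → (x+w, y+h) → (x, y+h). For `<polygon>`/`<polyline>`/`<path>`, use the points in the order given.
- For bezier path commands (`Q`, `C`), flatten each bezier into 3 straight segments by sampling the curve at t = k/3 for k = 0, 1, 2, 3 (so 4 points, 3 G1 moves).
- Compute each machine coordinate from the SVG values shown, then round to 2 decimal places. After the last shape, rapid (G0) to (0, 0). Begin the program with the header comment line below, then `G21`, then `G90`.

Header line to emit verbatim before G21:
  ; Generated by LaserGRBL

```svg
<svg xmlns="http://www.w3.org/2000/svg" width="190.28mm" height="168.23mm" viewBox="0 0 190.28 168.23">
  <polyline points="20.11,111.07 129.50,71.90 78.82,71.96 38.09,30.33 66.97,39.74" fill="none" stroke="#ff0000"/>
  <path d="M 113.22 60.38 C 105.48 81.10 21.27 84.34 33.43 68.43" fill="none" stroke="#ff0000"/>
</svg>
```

viewBox `0 0 190.28 168.23` with mm width/height → 1 unit = 1 mm. Flip: y_m = 168.23 − y_svg.

**Shape 1** — `<polyline>` open polyline, stroke `#ff0000` → cut (S802, F1023). Machine vertices: (20.11,57.16) → (129.50,96.33) → (78.82,96.27) → (38.09,137.90) → (66.97,128.49). Open path.

**Shape 2** — `<path>` cubic bezier, stroke `#ff0000` → cut (S802, F1023). Control points (SVG): P0=(113.22,60.38), P1=(105.48,81.10), P2=(21.27,84.34), P3=(33.43,68.43); sampled at t=k/3. Machine vertices: (113.22,107.85) → (86.39,93.02) → (46.99,90.21) → (33.43,99.80). Open path.

; Generated by LaserGRBL
G21
G90
G0 X20.11 Y57.16
M3 S802
G1 X129.50 Y96.33 F1023
G1 X78.82 Y96.27 F1023
G1 X38.09 Y137.90 F1023
G1 X66.97 Y128.49 F1023
G0 X113.22 Y107.85
M3 S802
G1 X86.39 Y93.02 F1023
G1 X46.99 Y90.21 F1023
G1 X33.43 Y99.80 F1023
M5
G0 X0.00 Y0.00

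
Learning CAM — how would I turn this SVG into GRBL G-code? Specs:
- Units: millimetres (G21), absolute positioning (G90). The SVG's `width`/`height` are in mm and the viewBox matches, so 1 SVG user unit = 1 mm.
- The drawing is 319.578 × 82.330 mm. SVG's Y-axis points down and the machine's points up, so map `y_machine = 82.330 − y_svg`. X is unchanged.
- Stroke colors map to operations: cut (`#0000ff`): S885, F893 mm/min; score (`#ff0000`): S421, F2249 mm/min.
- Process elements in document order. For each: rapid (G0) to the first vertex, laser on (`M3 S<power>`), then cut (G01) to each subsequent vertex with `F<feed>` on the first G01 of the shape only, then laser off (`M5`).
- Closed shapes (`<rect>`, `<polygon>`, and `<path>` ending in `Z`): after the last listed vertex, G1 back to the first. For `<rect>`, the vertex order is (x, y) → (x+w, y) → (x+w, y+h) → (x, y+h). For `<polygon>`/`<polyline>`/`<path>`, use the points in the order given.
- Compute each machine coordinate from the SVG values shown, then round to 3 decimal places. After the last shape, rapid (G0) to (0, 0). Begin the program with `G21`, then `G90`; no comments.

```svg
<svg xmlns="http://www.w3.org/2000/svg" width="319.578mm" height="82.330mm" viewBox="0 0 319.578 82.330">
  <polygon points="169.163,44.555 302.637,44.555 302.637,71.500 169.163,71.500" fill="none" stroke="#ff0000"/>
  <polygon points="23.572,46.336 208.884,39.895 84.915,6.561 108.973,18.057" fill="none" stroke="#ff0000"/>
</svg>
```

G21
G90
G0 X169.163 Y37.775
M3 S421
G01 X302.637 Y37.775 F2249
G01 X302.637 Y10.830
G01 X169.163 Y10.830
G01 X169.163 Y37.775
M5
G0 X23.572 Y35.994
M3 S421
G01 X208.884 Y42.435 F2249
G01 X84.915 Y75.769
G01 X108.973 Y64.273
G01 X23.572 Y35.994
M5
G0 X0.000 Y0.000

Since the viewBox matches the mm dimensions, user units are millimetres directly. The only transform is the Y-flip y_m = 82.330 − y_svg.

Shape 1 is a rectangle drawn with `<polygon>`. Its stroke #ff0000 means score at S421, F2249. After flipping Y the toolpath is (169.163,37.775) → (302.637,37.775) → (302.637,10.830) → (169.163,10.830) → (169.163,37.775), returning to the start.

Shape 2 is a closed polygon drawn with `<polygon>`. Its stroke #ff0000 means score at S421, F2249. After flipping Y the toolpath is (23.572,35.994) → (208.884,42.435) → (84.915,75.769) → (108.973,64.273) → (23.572,35.994), returning to the start.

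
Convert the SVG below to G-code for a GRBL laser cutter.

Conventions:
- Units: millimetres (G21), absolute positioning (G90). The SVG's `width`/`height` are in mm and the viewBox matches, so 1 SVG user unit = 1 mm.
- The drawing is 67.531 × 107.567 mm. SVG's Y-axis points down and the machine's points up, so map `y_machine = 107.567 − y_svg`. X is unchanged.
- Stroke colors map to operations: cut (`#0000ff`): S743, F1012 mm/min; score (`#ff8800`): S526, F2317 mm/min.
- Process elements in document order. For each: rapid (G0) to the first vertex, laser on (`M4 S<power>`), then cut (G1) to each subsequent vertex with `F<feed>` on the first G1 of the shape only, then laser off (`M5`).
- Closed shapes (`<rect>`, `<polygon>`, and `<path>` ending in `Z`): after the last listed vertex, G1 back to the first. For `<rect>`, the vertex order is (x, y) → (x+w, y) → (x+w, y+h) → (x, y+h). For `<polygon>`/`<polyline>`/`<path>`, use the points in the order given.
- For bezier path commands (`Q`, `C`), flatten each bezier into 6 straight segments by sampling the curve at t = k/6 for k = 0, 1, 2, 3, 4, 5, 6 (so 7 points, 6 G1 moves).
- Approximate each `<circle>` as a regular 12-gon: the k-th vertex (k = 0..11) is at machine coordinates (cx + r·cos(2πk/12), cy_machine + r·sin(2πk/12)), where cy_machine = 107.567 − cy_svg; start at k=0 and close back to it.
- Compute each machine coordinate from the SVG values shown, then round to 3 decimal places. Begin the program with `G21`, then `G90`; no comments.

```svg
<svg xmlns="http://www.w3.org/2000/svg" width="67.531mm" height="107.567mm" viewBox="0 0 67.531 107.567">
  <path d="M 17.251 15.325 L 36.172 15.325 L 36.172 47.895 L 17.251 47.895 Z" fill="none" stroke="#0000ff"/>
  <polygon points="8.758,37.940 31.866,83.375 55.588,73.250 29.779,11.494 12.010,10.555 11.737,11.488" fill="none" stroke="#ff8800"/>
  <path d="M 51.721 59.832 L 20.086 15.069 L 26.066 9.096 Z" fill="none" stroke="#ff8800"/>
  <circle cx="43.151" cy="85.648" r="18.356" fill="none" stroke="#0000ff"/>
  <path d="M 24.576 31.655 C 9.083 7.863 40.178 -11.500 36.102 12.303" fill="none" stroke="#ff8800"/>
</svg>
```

G21
G90
G0 X17.251 Y92.242
M4 S743
G1 X36.172 Y92.242 F1012
G1 X36.172 Y59.672
G1 X17.251 Y59.672
G1 X17.251 Y92.242
M5
G0 X8.758 Y69.627
M4 S526
G1 X31.866 Y24.192 F2317
G1 X55.588 Y34.317
G1 X29.779 Y96.073
G1 X12.010 Y97.012
G1 X11.737 Y96.079
G1 X8.758 Y69.627
M5
G0 X51.721 Y47.735
M4 S526
G1 X20.086 Y92.498 F2317
G1 X26.066 Y98.471
G1 X51.721 Y47.735
M5
G0 X61.507 Y21.919
M4 S743
G1 X59.048 Y31.097 F1012
G1 X52.329 Y37.816
G1 X43.151 Y40.275
G1 X33.973 Y37.816
G1 X27.254 Y31.097
G1 X24.795 Y21.919
G1 X27.254 Y12.741
G1 X33.973 Y6.022
G1 X43.151 Y3.563
G1 X52.329 Y6.022
G1 X59.048 Y12.741
G1 X61.507 Y21.919
M5
G0 X24.576 Y75.912
M4 S526
G1 X20.333 Y87.260 F2317
G1 X21.584 Y96.793
G1 X26.058 Y103.436
G1 X31.482 Y106.113
G1 X35.588 Y103.748
G1 X36.102 Y95.264
M5

1 u = 1 mm; y_m = 107.567 − y.

[1] `<path>` rectangle, #0000ff→cut S743 F1012: (17.251,92.242) → (36.172,92.242) → (36.172,59.672) → (17.251,59.672) → (17.251,92.242) (closed)

[2] `<polygon>` closed polygon, #ff8800→score S526 F2317: (8.758,69.627) → (31.866,24.192) → (55.588,34.317) → (29.779,96.073) → (12.010,97.012) → (11.737,96.079) → (8.758,69.627) (closed)

[3] `<path>` closed polygon, #ff8800→score S526 F2317: (51.721,47.735) → (20.086,92.498) → (26.066,98.471) → (51.721,47.735) (closed)

[4] `<circle>` circle, #0000ff→cut S743 F1012: (61.507,21.919) → (59.048,31.097) → (52.329,37.816) → (43.151,40.275) → (33.973,37.816) → (27.254,31.097) → (24.795,21.919) → (27.254,12.741) → (33.973,6.022) → (43.151,3.563) → (52.329,6.022) → (59.048,12.741) → (61.507,21.919) (closed)

[5] `<path>` cubic bezier, #ff8800→score S526 F2317: (24.576,75.912) → (20.333,87.260) → (21.584,96.793) → (26.058,103.436) → (31.482,106.113) → (35.588,103.748) → (36.102,95.264)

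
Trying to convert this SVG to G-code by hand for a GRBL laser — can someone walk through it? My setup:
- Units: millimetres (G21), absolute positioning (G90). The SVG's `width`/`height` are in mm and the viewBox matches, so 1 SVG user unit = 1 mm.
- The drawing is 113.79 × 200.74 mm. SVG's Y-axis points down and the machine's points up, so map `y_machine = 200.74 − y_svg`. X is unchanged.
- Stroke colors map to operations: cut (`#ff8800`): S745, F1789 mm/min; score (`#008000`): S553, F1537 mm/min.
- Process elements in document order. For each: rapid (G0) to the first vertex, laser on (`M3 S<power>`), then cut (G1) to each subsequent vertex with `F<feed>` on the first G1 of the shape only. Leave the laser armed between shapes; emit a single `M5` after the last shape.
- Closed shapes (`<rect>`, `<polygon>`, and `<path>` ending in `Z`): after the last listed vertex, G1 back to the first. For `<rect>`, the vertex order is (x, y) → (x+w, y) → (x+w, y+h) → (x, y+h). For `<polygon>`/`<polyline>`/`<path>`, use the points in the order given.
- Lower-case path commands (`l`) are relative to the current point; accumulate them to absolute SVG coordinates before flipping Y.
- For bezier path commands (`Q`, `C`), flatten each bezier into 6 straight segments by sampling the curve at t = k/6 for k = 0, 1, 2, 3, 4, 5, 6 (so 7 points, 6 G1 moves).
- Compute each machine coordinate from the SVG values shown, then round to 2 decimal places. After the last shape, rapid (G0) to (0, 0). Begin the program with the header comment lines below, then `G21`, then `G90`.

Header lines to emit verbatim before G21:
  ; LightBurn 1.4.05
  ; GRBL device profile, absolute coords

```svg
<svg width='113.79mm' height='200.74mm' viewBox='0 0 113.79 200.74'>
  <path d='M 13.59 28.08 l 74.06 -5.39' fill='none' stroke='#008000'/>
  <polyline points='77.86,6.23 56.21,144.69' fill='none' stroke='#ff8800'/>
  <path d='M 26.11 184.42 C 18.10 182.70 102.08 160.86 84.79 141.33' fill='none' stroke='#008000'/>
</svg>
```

; LightBurn 1.4.05
; GRBL device profile, absolute coords
G21
G90
G0 X13.59 Y172.66
M3 S553
G1 X87.65 Y178.05 F1537
G0 X77.86 Y194.51
M3 S745
G1 X56.21 Y56.05 F1789
G0 X26.11 Y16.32
M3 S553
G1 X28.88 Y18.75 F1537
G1 X41.61 Y23.92
G1 X58.93 Y31.19
G1 X75.48 Y39.94
G1 X85.89 Y49.56
G1 X84.79 Y59.41
M5
G0 X0.00 Y0.00

Since the viewBox matches the mm dimensions, user units are millimetres directly. The only transform is the Y-flip y_m = 200.74 − y_svg.

Shape 1 is a line segment drawn with `<path>`. Its stroke #008000 means score at S553, F1537. After flipping Y the toolpath is (13.59,172.66) → (87.65,178.05).

Shape 2 is a line segment drawn with `<polyline>`. Its stroke #ff8800 means cut at S745, F1789. After flipping Y the toolpath is (77.86,194.51) → (56.21,56.05).

Shape 3 is a cubic bezier drawn with `<path>`. Its stroke #008000 means score at S553, F1537. After flipping Y the toolpath is (26.11,16.32) → (28.88,18.75) → (41.61,23.92) → (58.93,31.19) → (75.48,39.94) → (85.89,49.56) → (84.79,59.41).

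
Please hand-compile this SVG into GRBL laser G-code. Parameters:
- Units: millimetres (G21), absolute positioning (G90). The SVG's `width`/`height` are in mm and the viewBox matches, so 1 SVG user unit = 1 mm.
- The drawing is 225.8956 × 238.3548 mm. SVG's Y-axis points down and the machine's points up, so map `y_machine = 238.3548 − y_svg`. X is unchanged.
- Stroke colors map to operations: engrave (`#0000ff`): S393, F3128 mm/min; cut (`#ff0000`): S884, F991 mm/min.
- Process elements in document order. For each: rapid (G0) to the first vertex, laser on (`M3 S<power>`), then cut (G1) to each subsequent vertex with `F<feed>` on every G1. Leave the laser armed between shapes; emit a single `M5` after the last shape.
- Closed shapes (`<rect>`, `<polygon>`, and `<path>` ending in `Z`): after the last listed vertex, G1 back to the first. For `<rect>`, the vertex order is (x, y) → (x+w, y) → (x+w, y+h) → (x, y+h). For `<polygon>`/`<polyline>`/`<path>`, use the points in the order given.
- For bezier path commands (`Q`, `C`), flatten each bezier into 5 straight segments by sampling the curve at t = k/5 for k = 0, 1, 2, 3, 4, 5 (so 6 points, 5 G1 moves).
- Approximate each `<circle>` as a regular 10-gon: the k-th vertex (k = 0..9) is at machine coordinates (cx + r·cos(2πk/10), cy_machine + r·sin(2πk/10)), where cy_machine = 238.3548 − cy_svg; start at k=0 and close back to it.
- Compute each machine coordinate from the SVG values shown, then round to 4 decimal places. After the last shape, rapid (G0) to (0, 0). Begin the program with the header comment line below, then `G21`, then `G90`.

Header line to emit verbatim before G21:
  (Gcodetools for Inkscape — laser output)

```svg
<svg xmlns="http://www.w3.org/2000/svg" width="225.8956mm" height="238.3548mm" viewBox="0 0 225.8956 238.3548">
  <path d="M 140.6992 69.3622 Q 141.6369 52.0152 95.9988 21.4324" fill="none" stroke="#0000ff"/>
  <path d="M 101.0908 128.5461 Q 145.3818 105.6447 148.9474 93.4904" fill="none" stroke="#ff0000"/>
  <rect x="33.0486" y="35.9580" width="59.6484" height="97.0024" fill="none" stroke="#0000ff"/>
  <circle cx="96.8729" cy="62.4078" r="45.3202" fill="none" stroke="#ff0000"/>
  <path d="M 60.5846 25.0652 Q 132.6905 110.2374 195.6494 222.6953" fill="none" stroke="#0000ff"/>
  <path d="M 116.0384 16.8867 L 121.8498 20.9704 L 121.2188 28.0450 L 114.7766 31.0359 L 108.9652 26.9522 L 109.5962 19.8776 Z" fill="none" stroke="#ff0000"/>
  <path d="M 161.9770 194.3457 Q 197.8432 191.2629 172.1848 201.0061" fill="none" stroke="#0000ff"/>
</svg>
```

(Gcodetools for Inkscape — laser output)
G21
G90
G0 X140.6992 Y168.9926
M3 S393
G1 X139.2112 Y176.4608 F3128
G1 X133.9972 Y184.9879 F3128
G1 X125.0572 Y194.5739 F3128
G1 X112.3910 Y205.2187 F3128
G1 X95.9988 Y216.9224 F3128
G0 X101.0908 Y109.8087
M3 S884
G1 X117.1782 Y118.5394 F991
G1 X130.0075 Y126.4103 F991
G1 X139.5789 Y133.4214 F991
G1 X145.8921 Y139.5728 F991
G1 X148.9474 Y144.8644 F991
G0 X33.0486 Y202.3968
M3 S393
G1 X92.6970 Y202.3968 F3128
G1 X92.6970 Y105.3944 F3128
G1 X33.0486 Y105.3944 F3128
G1 X33.0486 Y202.3968 F3128
G0 X142.1931 Y175.9470
M3 S884
G1 X133.5377 Y202.5855 F991
G1 X110.8776 Y219.0491 F991
G1 X82.8682 Y219.0491 F991
G1 X60.2081 Y202.5855 F991
G1 X51.5527 Y175.9470 F991
G1 X60.2081 Y149.3085 F991
G1 X82.8682 Y132.8449 F991
G1 X110.8776 Y132.8449 F991
G1 X133.5377 Y149.3085 F991
G1 X142.1931 Y175.9470 F991
G0 X60.5846 Y213.2896
M3 S393
G1 X89.0611 Y178.1293 F3128
G1 X116.8058 Y140.7861 F3128
G1 X143.8188 Y101.2601 F3128
G1 X170.1000 Y59.5512 F3128
G1 X195.6494 Y15.6595 F3128
G0 X116.0384 Y221.4681
M3 S884
G1 X121.8498 Y217.3844 F991
G1 X121.2188 Y210.3098 F991
G1 X114.7766 Y207.3189 F991
G1 X108.9652 Y211.4026 F991
G1 X109.5962 Y218.4772 F991
G1 X116.0384 Y221.4681 F991
G0 X161.9770 Y44.0091
M3 S393
G1 X173.8625 Y44.7292 F3128
G1 X180.8260 Y44.4232 F3128
G1 X182.8676 Y43.0911 F3128
G1 X179.9872 Y40.7329 F3128
G1 X172.1848 Y37.3487 F3128
M5
G0 X0.0000 Y0.0000

viewBox `0 0 225.8956 238.3548` with mm width/height → 1 unit = 1 mm. Flip: y_m = 238.3548 − y_svg.

**Shape 1** — `<path>` quadratic bezier, stroke `#0000ff` → engrave (S393, F3128). Control points (SVG): P0=(140.6992,69.3622), P1=(141.6369,52.0152), P2=(95.9988,21.4324); sampled at t=k/5. Machine vertices: (140.6992,168.9926) → (139.2112,176.4608) → (133.9972,184.9879) → (125.0572,194.5739) → (112.3910,205.2187) → (95.9988,216.9224). Open path.

**Shape 2** — `<path>` quadratic bezier, stroke `#ff0000` → cut (S884, F991). Control points (SVG): P0=(101.0908,128.5461), P1=(145.3818,105.6447), P2=(148.9474,93.4904); sampled at t=k/5. Machine vertices: (101.0908,109.8087) → (117.1782,118.5394) → (130.0075,126.4103) → (139.5789,133.4214) → (145.8921,139.5728) → (148.9474,144.8644). Open path.

**Shape 3** — `<rect>` rectangle, stroke `#0000ff` → engrave (S393, F3128). Machine vertices: (33.0486,202.3968) → (92.6970,202.3968) → (92.6970,105.3944) → (33.0486,105.3944) → (33.0486,202.3968). Closed: final G1 returns to the first vertex.

**Shape 4** — `<circle>` circle, stroke `#ff0000` → cut (S884, F991). Machine vertices: (142.1931,175.9470) → (133.5377,202.5855) → (110.8776,219.0491) → (82.8682,219.0491) → (60.2081,202.5855) → (51.5527,175.9470) → (60.2081,149.3085) → (82.8682,132.8449) → (110.8776,132.8449) → (133.5377,149.3085) → (142.1931,175.9470). Closed: final G1 returns to the first vertex.

**Shape 5** — `<path>` quadratic bezier, stroke `#0000ff` → engrave (S393, F3128). Control points (SVG): P0=(60.5846,25.0652), P1=(132.6905,110.2374), P2=(195.6494,222.6953); sampled at t=k/5. Machine vertices: (60.5846,213.2896) → (89.0611,178.1293) → (116.8058,140.7861) → (143.8188,101.2601) → (170.1000,59.5512) → (195.6494,15.6595). Open path.

**Shape 6** — `<path>` regular polygon, stroke `#ff0000` → cut (S884, F991). Machine vertices: (116.0384,221.4681) → (121.8498,217.3844) → (121.2188,210.3098) → (114.7766,207.3189) → (108.9652,211.4026) → (109.5962,218.4772) → (116.0384,221.4681). Closed: final G1 returns to the first vertex.

**Shape 7** — `<path>` quadratic bezier, stroke `#0000ff` → engrave (S393, F3128). Control points (SVG): P0=(161.9770,194.3457), P1=(197.8432,191.2629), P2=(172.1848,201.0061); sampled at t=k/5. Machine vertices: (161.9770,44.0091) → (173.8625,44.7292) → (180.8260,44.4232) → (182.8676,43.0911) → (179.9872,40.7329) → (172.1848,37.3487). Open path.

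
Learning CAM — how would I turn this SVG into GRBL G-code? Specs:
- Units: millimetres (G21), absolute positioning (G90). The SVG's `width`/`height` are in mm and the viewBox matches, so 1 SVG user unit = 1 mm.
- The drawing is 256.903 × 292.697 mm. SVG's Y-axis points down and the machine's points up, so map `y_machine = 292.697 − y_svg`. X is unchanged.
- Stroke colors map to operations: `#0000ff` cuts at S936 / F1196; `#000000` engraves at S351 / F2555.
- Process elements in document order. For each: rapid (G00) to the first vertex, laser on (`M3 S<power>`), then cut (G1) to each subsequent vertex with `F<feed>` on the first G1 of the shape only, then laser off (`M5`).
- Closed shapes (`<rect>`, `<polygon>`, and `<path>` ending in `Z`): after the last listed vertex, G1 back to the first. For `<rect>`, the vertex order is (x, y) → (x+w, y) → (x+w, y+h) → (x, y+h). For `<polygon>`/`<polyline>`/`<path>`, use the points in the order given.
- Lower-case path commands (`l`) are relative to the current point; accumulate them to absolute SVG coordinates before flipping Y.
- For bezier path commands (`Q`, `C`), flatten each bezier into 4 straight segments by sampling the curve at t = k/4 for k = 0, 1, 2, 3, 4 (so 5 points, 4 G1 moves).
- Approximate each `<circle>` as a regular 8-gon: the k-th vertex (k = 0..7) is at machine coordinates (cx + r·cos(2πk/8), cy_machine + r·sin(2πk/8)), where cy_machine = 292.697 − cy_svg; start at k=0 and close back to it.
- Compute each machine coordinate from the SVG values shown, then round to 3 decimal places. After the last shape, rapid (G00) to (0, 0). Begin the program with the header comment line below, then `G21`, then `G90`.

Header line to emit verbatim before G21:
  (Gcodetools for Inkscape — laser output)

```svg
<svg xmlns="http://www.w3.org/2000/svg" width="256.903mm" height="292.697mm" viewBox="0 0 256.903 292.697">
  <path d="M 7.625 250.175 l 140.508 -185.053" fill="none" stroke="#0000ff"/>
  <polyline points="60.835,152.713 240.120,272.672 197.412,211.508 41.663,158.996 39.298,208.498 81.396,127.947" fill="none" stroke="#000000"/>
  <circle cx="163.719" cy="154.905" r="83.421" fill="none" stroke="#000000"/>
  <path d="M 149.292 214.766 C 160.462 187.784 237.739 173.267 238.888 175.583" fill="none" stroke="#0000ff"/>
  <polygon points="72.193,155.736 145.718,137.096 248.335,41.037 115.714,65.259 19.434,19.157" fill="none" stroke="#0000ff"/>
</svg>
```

(Gcodetools for Inkscape — laser output)
G21
G90
G00 X7.625 Y42.522
M3 S936
G1 X148.133 Y227.575 F1196
M5
G00 X60.835 Y139.984
M3 S351
G1 X240.120 Y20.025 F2555
G1 X197.412 Y81.189
G1 X41.663 Y133.701
G1 X39.298 Y84.199
G1 X81.396 Y164.750
M5
G00 X247.140 Y137.792
M3 S351
G1 X222.707 Y196.780 F2555
G1 X163.719 Y221.213
G1 X104.731 Y196.780
G1 X80.298 Y137.792
G1 X104.731 Y78.804
G1 X163.719 Y54.371
G1 X222.707 Y78.804
G1 X247.140 Y137.792
M5
G00 X149.292 Y77.931
M3 S936
G1 X167.842 Y95.762 F1196
G1 X197.848 Y108.509
G1 X225.975 Y115.763
G1 X238.888 Y117.114
M5
G00 X72.193 Y136.961
M3 S936
G1 X145.718 Y155.601 F1196
G1 X248.335 Y251.660
G1 X115.714 Y227.438
G1 X19.434 Y273.540
G1 X72.193 Y136.961
M5
G00 X0.000 Y0.000

Since the viewBox matches the mm dimensions, user units are millimetres directly. The only transform is the Y-flip y_m = 292.697 − y_svg.

Shape 1 is a line segment drawn with `<path>`. Its stroke #0000ff means cut at S936, F1196. After flipping Y the toolpath is (7.625,42.522) → (148.133,227.575).

Shape 2 is a open polyline drawn with `<polyline>`. Its stroke #000000 means engrave at S351, F2555. After flipping Y the toolpath is (60.835,139.984) → (240.120,20.025) → (197.412,81.189) → (41.663,133.701) → (39.298,84.199) → (81.396,164.750).

Shape 3 is a circle drawn with `<circle>`. Its stroke #000000 means engrave at S351, F2555. After flipping Y the toolpath is (247.140,137.792) → (222.707,196.780) → (163.719,221.213) → (104.731,196.780) → (80.298,137.792) → (104.731,78.804) → (163.719,54.371) → (222.707,78.804) → (247.140,137.792), returning to the start.

Shape 4 is a cubic bezier drawn with `<path>`. Its stroke #0000ff means cut at S936, F1196. After flipping Y the toolpath is (149.292,77.931) → (167.842,95.762) → (197.848,108.509) → (225.975,115.763) → (238.888,117.114).

Shape 5 is a closed polygon drawn with `<polygon>`. Its stroke #0000ff means cut at S936, F1196. After flipping Y the toolpath is (72.193,136.961) → (145.718,155.601) → (248.335,251.660) → (115.714,227.438) → (19.434,273.540) → (72.193,136.961), returning to the start.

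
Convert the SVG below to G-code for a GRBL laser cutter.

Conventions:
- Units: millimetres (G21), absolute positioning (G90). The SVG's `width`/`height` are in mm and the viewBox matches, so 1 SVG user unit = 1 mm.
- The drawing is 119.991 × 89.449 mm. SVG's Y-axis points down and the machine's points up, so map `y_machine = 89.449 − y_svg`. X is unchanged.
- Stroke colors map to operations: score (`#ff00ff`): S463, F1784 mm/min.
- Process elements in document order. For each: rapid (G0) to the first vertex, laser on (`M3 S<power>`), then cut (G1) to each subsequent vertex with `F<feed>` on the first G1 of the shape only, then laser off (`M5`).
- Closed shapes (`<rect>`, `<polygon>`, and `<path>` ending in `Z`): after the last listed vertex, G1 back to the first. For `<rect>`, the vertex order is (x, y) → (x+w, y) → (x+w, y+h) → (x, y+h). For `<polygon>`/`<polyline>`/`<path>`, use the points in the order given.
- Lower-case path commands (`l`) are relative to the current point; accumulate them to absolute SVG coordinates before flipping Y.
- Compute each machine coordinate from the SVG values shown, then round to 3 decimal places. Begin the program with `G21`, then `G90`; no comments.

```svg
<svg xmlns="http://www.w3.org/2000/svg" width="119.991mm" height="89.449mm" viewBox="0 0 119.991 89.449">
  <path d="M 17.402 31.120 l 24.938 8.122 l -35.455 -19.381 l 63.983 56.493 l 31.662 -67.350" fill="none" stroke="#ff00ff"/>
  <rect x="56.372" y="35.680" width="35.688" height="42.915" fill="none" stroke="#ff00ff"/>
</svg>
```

G21
G90
G0 X17.402 Y58.329
M3 S463
G1 X42.340 Y50.207 F1784
G1 X6.885 Y69.588
G1 X70.868 Y13.095
G1 X102.530 Y80.445
M5
G0 X56.372 Y53.769
M3 S463
G1 X92.060 Y53.769 F1784
G1 X92.060 Y10.854
G1 X56.372 Y10.854
G1 X56.372 Y53.769
M5

viewBox `0 0 119.991 89.449` with mm width/height → 1 unit = 1 mm. Flip: y_m = 89.449 − y_svg.

**Shape 1** — `<path>` open polyline, stroke `#ff00ff` → score (S463, F1784). Machine vertices: (17.402,58.329) → (42.340,50.207) → (6.885,69.588) → (70.868,13.095) → (102.530,80.445). Open path.

**Shape 2** — `<rect>` rectangle, stroke `#ff00ff` → score (S463, F1784). Machine vertices: (56.372,53.769) → (92.060,53.769) → (92.060,10.854) → (56.372,10.854) → (56.372,53.769). Closed: final G1 returns to the first vertex.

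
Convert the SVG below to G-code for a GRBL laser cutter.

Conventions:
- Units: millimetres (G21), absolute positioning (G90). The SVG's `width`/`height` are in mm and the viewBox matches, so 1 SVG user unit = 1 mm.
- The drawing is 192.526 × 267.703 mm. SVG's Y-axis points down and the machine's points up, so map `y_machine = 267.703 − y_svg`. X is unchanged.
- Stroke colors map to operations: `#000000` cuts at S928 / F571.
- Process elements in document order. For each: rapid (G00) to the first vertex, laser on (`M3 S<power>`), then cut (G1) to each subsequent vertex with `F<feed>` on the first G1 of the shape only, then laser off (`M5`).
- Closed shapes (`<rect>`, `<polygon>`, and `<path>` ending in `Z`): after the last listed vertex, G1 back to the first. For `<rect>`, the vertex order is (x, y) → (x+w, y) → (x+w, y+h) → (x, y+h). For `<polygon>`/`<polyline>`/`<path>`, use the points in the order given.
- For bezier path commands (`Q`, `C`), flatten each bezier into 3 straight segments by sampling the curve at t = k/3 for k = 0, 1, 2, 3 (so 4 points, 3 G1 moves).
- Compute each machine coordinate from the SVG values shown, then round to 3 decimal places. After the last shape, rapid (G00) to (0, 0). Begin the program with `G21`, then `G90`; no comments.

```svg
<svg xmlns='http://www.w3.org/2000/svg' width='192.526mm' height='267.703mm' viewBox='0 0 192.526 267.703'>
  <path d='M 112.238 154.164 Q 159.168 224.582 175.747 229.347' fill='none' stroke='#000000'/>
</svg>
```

G21
G90
G00 X112.238 Y113.539
M3 S928
G1 X140.152 Y73.888 F571
G1 X161.322 Y48.827
G1 X175.747 Y38.356
M5
G00 X0.000 Y0.000

viewBox `0 0 192.526 267.703` with mm width/height → 1 unit = 1 mm. Flip: y_m = 267.703 − y_svg.

**Shape 1** — `<path>` quadratic bezier, stroke `#000000` → cut (S928, F571). Control points (SVG): P0=(112.238,154.164), P1=(159.168,224.582), P2=(175.747,229.347); sampled at t=k/3. Machine vertices: (112.238,113.539) → (140.152,73.888) → (161.322,48.827) → (175.747,38.356). Open path.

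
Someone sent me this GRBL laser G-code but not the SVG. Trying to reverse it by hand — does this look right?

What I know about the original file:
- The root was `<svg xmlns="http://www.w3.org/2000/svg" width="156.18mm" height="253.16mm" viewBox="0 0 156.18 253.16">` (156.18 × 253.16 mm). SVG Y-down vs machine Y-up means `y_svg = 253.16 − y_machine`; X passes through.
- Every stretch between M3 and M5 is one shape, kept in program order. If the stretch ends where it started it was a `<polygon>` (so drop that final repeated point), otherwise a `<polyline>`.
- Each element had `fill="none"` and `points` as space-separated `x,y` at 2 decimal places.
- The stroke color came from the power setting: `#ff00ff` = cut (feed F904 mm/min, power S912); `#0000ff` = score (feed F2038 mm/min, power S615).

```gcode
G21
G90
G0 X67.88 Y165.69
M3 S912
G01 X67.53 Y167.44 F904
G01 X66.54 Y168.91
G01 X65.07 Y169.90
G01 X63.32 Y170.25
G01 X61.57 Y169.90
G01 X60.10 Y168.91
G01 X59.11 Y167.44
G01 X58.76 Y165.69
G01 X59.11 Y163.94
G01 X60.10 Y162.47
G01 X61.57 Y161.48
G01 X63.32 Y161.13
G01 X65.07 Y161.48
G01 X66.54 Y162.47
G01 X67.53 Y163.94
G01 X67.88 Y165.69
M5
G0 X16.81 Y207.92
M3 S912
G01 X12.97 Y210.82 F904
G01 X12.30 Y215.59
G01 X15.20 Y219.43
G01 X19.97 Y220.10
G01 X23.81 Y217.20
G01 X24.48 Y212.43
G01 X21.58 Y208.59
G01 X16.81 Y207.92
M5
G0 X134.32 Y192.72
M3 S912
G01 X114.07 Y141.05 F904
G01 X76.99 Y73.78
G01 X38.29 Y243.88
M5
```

<svg xmlns="http://www.w3.org/2000/svg" width="156.18mm" height="253.16mm" viewBox="0 0 156.18 253.16">
  <polygon points="67.88,87.47 67.53,85.72 66.54,84.25 65.07,83.26 63.32,82.91 61.57,83.26 60.10,84.25 59.11,85.72 58.76,87.47 59.11,89.22 60.10,90.69 61.57,91.68 63.32,92.03 65.07,91.68 66.54,90.69 67.53,89.22" fill="none" stroke="#ff00ff"/>
  <polygon points="16.81,45.24 12.97,42.34 12.30,37.57 15.20,33.73 19.97,33.06 23.81,35.96 24.48,40.73 21.58,44.57" fill="none" stroke="#ff00ff"/>
  <polyline points="134.32,60.44 114.07,112.11 76.99,179.38 38.29,9.28" fill="none" stroke="#ff00ff"/>
</svg>

Each laser-on run becomes one SVG element. Flip Y back into SVG space with y_svg = 253.16 − y_machine. Every run uses S912, so all elements get stroke `#ff00ff` (cut).

Run 1: The run returns to its start, so emit a `<polygon>` with points (Y-flipped): 67.88,87.47 67.53,85.72 66.54,84.25 65.07,83.26 63.32,82.91 61.57,83.26 60.10,84.25 59.11,85.72 58.76,87.47 59.11,89.22 60.10,90.69 61.57,91.68 63.32,92.03 65.07,91.68 66.54,90.69 67.53,89.22.

Run 2: The run returns to its start, so emit a `<polygon>` with points (Y-flipped): 16.81,45.24 12.97,42.34 12.30,37.57 15.20,33.73 19.97,33.06 23.81,35.96 24.48,40.73 21.58,44.57.

Run 3: The run is open, so emit a `<polyline>` with points (Y-flipped): 134.32,60.44 114.07,112.11 76.99,179.38 38.29,9.28.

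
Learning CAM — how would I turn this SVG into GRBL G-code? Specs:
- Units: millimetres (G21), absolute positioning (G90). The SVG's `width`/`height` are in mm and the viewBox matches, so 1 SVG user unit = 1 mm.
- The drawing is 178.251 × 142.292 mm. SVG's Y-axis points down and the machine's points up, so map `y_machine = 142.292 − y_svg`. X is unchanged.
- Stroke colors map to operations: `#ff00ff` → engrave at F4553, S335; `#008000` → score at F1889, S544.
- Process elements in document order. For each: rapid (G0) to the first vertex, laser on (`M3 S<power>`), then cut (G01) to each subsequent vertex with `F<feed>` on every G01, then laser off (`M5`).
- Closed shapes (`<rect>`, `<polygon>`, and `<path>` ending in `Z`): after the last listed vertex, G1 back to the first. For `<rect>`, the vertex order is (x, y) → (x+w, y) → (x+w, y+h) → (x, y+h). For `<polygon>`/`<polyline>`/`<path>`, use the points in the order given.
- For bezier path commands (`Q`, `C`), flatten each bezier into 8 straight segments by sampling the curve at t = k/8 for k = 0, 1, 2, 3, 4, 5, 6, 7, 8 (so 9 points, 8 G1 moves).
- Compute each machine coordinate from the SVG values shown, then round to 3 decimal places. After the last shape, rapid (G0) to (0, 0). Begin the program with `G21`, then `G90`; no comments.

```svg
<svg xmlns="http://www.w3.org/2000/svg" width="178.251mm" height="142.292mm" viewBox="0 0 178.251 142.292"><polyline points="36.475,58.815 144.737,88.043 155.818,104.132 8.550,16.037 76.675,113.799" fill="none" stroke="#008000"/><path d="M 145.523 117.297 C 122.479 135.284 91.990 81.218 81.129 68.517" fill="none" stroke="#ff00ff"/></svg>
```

G21
G90
G0 X36.475 Y83.477
M3 S544
G01 X144.737 Y54.249 F1889
G01 X155.818 Y38.160 F1889
G01 X8.550 Y126.255 F1889
G01 X76.675 Y28.493 F1889
M5
G0 X145.523 Y24.995
M3 S335
G01 X136.585 Y21.406 F4553
G01 X127.267 Y23.243 F4553
G01 X117.885 Y29.176 F4553
G01 X108.757 Y37.877 F4553
G01 X100.201 Y48.017 F4553
G01 X92.532 Y58.265 F4553
G01 X86.069 Y67.295 F4553
G01 X81.129 Y73.775 F4553
M5
G0 X0.000 Y0.000

Since the viewBox matches the mm dimensions, user units are millimetres directly. The only transform is the Y-flip y_m = 142.292 − y_svg.

Shape 1 is a open polyline drawn with `<polyline>`. Its stroke #008000 means score at S544, F1889. After flipping Y the toolpath is (36.475,83.477) → (144.737,54.249) → (155.818,38.160) → (8.550,126.255) → (76.675,28.493).

Shape 2 is a cubic bezier drawn with `<path>`. Its stroke #ff00ff means engrave at S335, F4553. After flipping Y the toolpath is (145.523,24.995) → (136.585,21.406) → (127.267,23.243) → (117.885,29.176) → (108.757,37.877) → (100.201,48.017) → (92.532,58.265) → (86.069,67.295) → (81.129,73.775).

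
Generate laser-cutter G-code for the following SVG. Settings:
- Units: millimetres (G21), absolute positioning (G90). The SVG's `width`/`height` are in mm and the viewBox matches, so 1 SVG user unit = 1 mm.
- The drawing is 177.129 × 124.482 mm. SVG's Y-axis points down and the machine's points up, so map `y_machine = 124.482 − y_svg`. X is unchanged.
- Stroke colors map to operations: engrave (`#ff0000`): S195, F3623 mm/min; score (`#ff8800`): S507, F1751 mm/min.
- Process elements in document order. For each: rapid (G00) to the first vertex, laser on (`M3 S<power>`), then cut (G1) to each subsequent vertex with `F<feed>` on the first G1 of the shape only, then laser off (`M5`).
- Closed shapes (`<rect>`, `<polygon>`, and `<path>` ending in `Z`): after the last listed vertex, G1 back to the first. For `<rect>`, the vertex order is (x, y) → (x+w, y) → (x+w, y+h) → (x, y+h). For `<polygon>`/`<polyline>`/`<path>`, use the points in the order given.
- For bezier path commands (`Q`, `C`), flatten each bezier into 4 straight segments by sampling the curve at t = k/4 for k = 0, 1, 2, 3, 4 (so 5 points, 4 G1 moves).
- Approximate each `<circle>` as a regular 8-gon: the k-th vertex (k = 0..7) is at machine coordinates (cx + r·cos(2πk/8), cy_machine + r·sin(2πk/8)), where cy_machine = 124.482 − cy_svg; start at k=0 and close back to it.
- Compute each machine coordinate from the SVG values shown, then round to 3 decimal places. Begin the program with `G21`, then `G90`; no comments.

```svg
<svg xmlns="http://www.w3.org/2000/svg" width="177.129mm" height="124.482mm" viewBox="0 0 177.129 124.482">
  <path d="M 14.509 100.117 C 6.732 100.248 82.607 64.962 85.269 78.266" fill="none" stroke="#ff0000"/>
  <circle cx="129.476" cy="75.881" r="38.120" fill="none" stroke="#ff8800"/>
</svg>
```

G21
G90
G00 X14.509 Y24.365
M3 S195
G1 X21.910 Y29.595 F3623
G1 X45.974 Y40.230
G1 X71.996 Y48.396
G1 X85.269 Y46.216
M5
G00 X167.596 Y48.601
M3 S507
G1 X156.431 Y75.556 F1751
G1 X129.476 Y86.721
G1 X102.521 Y75.556
G1 X91.356 Y48.601
G1 X102.521 Y21.646
G1 X129.476 Y10.481
G1 X156.431 Y21.646
G1 X167.596 Y48.601
M5

viewBox `0 0 177.129 124.482` with mm width/height → 1 unit = 1 mm. Flip: y_m = 124.482 − y_svg.

**Shape 1** — `<path>` cubic bezier, stroke `#ff0000` → engrave (S195, F3623). Control points (SVG): P0=(14.509,100.117), P1=(6.732,100.248), P2=(82.607,64.962), P3=(85.269,78.266); sampled at t=k/4. Machine vertices: (14.509,24.365) → (21.910,29.595) → (45.974,40.230) → (71.996,48.396) → (85.269,46.216). Open path.

**Shape 2** — `<circle>` circle, stroke `#ff8800` → score (S507, F1751). Machine vertices: (167.596,48.601) → (156.431,75.556) → (129.476,86.721) → (102.521,75.556) → (91.356,48.601) → (102.521,21.646) → (129.476,10.481) → (156.431,21.646) → (167.596,48.601). Closed: final G1 returns to the first vertex.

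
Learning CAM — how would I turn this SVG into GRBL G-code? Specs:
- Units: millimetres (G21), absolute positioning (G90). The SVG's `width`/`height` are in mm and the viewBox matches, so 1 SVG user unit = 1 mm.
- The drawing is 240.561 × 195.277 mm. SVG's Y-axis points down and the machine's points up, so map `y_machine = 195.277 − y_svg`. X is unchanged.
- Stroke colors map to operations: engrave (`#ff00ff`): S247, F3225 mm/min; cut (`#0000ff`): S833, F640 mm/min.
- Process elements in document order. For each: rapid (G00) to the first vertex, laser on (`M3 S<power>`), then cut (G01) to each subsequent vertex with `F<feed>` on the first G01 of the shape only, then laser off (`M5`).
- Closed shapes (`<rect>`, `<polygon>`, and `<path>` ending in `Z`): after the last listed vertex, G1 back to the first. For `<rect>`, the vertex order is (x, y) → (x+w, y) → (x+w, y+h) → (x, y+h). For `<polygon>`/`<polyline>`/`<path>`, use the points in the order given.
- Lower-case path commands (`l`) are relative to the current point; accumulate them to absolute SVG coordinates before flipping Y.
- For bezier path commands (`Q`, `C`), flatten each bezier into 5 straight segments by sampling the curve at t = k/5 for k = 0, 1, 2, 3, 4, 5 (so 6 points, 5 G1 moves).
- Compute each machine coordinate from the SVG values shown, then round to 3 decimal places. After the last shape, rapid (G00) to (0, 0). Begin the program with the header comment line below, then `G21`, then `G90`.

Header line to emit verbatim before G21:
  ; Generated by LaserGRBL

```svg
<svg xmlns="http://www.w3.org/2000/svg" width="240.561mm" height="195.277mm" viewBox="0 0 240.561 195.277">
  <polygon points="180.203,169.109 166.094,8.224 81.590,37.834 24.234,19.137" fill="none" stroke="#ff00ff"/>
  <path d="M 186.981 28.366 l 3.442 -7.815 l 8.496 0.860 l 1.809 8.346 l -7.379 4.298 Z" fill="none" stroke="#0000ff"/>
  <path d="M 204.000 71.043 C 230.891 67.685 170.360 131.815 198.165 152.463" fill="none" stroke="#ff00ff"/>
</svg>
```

; Generated by LaserGRBL
G21
G90
G00 X180.203 Y26.168
M3 S247
G01 X166.094 Y187.053 F3225
G01 X81.590 Y157.443
G01 X24.234 Y176.140
G01 X180.203 Y26.168
M5
G00 X186.981 Y166.911
M3 S833
G01 X190.423 Y174.726 F640
G01 X198.919 Y173.866
G01 X200.728 Y165.520
G01 X193.349 Y161.222
G01 X186.981 Y166.911
M5
G00 X204.000 Y124.234
M3 S247
G01 X211.050 Y119.038 F3225
G01 X205.555 Y102.971
G01 X195.952 Y81.361
G01 X190.676 Y59.533
G01 X198.165 Y42.814
M5
G00 X0.000 Y0.000

viewBox `0 0 240.561 195.277` with mm width/height → 1 unit = 1 mm. Flip: y_m = 195.277 − y_svg.

**Shape 1** — `<polygon>` closed polygon, stroke `#ff00ff` → engrave (S247, F3225). Machine vertices: (180.203,26.168) → (166.094,187.053) → (81.590,157.443) → (24.234,176.140) → (180.203,26.168). Closed: final G1 returns to the first vertex.

**Shape 2** — `<path>` regular polygon, stroke `#0000ff` → cut (S833, F640). Machine vertices: (186.981,166.911) → (190.423,174.726) → (198.919,173.866) → (200.728,165.520) → (193.349,161.222) → (186.981,166.911). Closed: final G1 returns to the first vertex.

**Shape 3** — `<path>` cubic bezier, stroke `#ff00ff` → engrave (S247, F3225). Control points (SVG): P0=(204.000,71.043), P1=(230.891,67.685), P2=(170.360,131.815), P3=(198.165,152.463); sampled at t=k/5. Machine vertices: (204.000,124.234) → (211.050,119.038) → (205.555,102.971) → (195.952,81.361) → (190.676,59.533) → (198.165,42.814). Open path.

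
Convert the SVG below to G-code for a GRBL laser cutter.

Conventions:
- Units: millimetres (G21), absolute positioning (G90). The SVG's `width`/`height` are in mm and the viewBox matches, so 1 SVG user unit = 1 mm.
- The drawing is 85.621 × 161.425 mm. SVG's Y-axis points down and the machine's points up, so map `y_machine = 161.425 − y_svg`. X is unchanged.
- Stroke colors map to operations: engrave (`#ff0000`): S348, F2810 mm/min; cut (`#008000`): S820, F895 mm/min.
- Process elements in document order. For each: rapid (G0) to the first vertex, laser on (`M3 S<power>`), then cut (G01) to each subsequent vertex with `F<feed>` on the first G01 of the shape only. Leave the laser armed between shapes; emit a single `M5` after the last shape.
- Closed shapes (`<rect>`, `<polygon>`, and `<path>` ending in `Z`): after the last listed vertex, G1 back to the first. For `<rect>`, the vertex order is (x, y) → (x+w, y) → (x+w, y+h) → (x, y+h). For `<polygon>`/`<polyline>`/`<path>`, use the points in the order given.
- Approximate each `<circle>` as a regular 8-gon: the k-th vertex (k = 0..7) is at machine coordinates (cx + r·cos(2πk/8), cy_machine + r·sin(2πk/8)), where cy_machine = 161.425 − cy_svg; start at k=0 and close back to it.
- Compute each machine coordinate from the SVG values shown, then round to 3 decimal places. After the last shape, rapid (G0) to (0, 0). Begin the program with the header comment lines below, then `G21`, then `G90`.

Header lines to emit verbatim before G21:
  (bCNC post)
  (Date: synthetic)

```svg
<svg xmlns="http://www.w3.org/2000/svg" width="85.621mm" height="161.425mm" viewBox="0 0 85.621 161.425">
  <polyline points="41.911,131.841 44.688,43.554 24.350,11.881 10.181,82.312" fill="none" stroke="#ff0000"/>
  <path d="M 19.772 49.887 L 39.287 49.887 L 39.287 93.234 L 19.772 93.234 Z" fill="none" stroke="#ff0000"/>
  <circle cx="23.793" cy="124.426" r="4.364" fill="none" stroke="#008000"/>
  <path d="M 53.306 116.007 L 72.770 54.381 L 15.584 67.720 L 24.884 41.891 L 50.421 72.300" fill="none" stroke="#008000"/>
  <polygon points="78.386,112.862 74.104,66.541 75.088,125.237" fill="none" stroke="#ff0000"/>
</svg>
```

(bCNC post)
(Date: synthetic)
G21
G90
G0 X41.911 Y29.584
M3 S348
G01 X44.688 Y117.871 F2810
G01 X24.350 Y149.544
G01 X10.181 Y79.113
G0 X19.772 Y111.538
M3 S348
G01 X39.287 Y111.538 F2810
G01 X39.287 Y68.191
G01 X19.772 Y68.191
G01 X19.772 Y111.538
G0 X28.157 Y36.999
M3 S820
G01 X26.879 Y40.085 F895
G01 X23.793 Y41.363
G01 X20.707 Y40.085
G01 X19.429 Y36.999
G01 X20.707 Y33.913
G01 X23.793 Y32.635
G01 X26.879 Y33.913
G01 X28.157 Y36.999
G0 X53.306 Y45.418
M3 S820
G01 X72.770 Y107.044 F895
G01 X15.584 Y93.705
G01 X24.884 Y119.534
G01 X50.421 Y89.125
G0 X78.386 Y48.563
M3 S348
G01 X74.104 Y94.884 F2810
G01 X75.088 Y36.188
G01 X78.386 Y48.563
M5
G0 X0.000 Y0.000

1 u = 1 mm; y_m = 161.425 − y.

[1] `<polyline>` open polyline, #ff0000→engrave S348 F2810: (41.911,29.584) → (44.688,117.871) → (24.350,149.544) → (10.181,79.113)

[2] `<path>` rectangle, #ff0000→engrave S348 F2810: (19.772,111.538) → (39.287,111.538) → (39.287,68.191) → (19.772,68.191) → (19.772,111.538) (closed)

[3] `<circle>` circle, #008000→cut S820 F895: (28.157,36.999) → (26.879,40.085) → (23.793,41.363) → (20.707,40.085) → (19.429,36.999) → (20.707,33.913) → (23.793,32.635) → (26.879,33.913) → (28.157,36.999) (closed)

[4] `<path>` open polyline, #008000→cut S820 F895: (53.306,45.418) → (72.770,107.044) → (15.584,93.705) → (24.884,119.534) → (50.421,89.125)

[5] `<polygon>` closed polygon, #ff0000→engrave S348 F2810: (78.386,48.563) → (74.104,94.884) → (75.088,36.188) → (78.386,48.563) (closed)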